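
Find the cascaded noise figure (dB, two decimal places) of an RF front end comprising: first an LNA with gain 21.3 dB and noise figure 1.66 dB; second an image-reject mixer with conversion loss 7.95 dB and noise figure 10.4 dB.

Convert to linear (a loss of L dB is a gain of −L dB): F_i = 10^(NF_i/10), G_i = 10^(G_i,dB/10)
  Stage 1: F_1 = 10^(1.66/10) = 1.466, G_1 = 10^(21.3/10) = 134.9
  Stage 2: F_2 = 10^(10.4/10) = 10.96, G_2 = 10^(−7.95/10) = 0.1603
Friis cascade:
  F = 1.466 + (10.96 − 1)/134.9 = 1.539
NF = 10 log₁₀(1.539) = 1.87 dB

1.87 dB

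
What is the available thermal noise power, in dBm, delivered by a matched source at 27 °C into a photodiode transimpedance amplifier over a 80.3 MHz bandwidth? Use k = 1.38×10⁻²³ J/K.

T = 27 °C + 273.15 = 300.15 K
P_n = kTB = 1.38×10⁻²³ × 300.15 × 8.03×10⁷ = 3.33×10⁻¹³ W
In dBm: 10 log₁₀(3.33×10⁻¹³ / 10⁻³) = −94.8 dBm

−94.8 dBm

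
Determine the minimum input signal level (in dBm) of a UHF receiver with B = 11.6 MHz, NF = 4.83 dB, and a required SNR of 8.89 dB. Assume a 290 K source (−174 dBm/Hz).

Sensitivity = −174 + 10 log₁₀(B) + NF + SNR_min
= −174 + 70.64 + 4.83 + 8.89
= −89.64 dBm → −89.6 dBm

−89.6 dBm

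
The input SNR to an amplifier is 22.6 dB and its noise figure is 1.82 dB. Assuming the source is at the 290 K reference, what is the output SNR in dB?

By definition F = SNR_in/SNR_out, so in dB: SNR_out = SNR_in − NF
SNR_out = 22.6 − 1.82 = 20.78 dB

20.78 dB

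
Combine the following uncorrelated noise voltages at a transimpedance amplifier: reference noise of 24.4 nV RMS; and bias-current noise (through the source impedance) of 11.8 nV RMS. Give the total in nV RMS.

27.1 nV

Uncorrelated sources add in power (mean-square): V_tot = √(ΣV_i²)
V_tot = √[(2.44×10⁻⁸)² + (1.18×10⁻⁸)²] = 2.71×10⁻⁸ V = 27.1 nV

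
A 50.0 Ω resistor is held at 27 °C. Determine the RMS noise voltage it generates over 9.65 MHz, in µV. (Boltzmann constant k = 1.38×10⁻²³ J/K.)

2.83 µV

T = 27 °C + 273.15 = 300.15 K
V_n = √(4kTRB)
4kTRB = 4 × 1.38×10⁻²³ × 300.15 × 5.00×10¹ × 9.65×10⁶ = 7.99×10⁻¹² V²
V_n = √(7.99×10⁻¹²) = 2.83×10⁻⁶ V = 2.83 µV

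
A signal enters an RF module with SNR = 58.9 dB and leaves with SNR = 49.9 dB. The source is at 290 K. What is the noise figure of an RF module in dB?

9.0 dB

NF (dB) = SNR_in(dB) − SNR_out(dB) when the source is at T₀
NF = 58.9 − 49.9 = 9.0 dB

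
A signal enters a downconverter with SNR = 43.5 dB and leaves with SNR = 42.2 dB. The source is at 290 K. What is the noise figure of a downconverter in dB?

NF (dB) = SNR_in(dB) − SNR_out(dB) when the source is at T₀
NF = 43.5 − 42.2 = 1.3 dB

1.3 dB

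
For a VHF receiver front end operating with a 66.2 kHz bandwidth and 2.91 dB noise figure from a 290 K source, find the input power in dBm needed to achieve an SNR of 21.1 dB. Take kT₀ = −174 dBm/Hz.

−101.8 dBm

Sensitivity = −174 + 10 log₁₀(B) + NF + SNR_min
= −174 + 48.21 + 2.91 + 21.1
= −101.78 dBm → −101.8 dBm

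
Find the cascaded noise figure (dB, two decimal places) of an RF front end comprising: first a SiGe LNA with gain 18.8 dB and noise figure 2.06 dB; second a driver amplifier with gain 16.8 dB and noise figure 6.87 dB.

Convert to linear (a loss of L dB is a gain of −L dB): F_i = 10^(NF_i/10), G_i = 10^(G_i,dB/10)
  Stage 1: F_1 = 10^(2.06/10) = 1.607, G_1 = 10^(18.8/10) = 75.86
  Stage 2: F_2 = 10^(6.87/10) = 4.864, G_2 = 10^(16.8/10) = 47.86
Friis cascade:
  F = 1.607 + (4.864 − 1)/75.86 = 1.658
NF = 10 log₁₀(1.658) = 2.20 dB

2.20 dB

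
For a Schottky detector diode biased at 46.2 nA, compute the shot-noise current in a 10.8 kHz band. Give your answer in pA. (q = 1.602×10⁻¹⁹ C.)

I_n = √(2qI·B)
2qI·B = 2 × 1.602×10⁻¹⁹ × 4.62×10⁻⁸ × 1.08×10⁴ = 1.60×10⁻²² A²
I_n = √(1.60×10⁻²²) = 1.26×10⁻¹¹ A = 12.6 pA

12.6 pA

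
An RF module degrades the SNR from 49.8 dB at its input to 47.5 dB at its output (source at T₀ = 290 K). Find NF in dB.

NF (dB) = SNR_in(dB) − SNR_out(dB) when the source is at T₀
NF = 49.8 − 47.5 = 2.3 dB

2.3 dB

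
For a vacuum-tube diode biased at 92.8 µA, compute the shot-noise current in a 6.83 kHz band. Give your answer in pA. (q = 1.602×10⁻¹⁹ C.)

451 pA

I_n = √(2qI·B)
2qI·B = 2 × 1.602×10⁻¹⁹ × 9.28×10⁻⁵ × 6.83×10³ = 2.03×10⁻¹⁹ A²
I_n = √(2.03×10⁻¹⁹) = 4.51×10⁻¹⁰ A = 451 pA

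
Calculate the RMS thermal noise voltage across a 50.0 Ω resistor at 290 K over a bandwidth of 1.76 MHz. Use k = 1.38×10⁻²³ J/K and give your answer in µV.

V_n = √(4kTRB)
4kTRB = 4 × 1.38×10⁻²³ × 290 × 5.00×10¹ × 1.76×10⁶ = 1.41×10⁻¹² V²
V_n = √(1.41×10⁻¹²) = 1.19×10⁻⁶ V = 1.19 µV

1.19 µV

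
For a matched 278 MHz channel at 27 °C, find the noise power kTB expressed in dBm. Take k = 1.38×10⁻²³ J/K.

T = 27 °C + 273.15 = 300.15 K
P_n = kTB = 1.38×10⁻²³ × 300.15 × 2.78×10⁸ = 1.15×10⁻¹² W
In dBm: 10 log₁₀(1.15×10⁻¹² / 10⁻³) = −89.4 dBm

−89.4 dBm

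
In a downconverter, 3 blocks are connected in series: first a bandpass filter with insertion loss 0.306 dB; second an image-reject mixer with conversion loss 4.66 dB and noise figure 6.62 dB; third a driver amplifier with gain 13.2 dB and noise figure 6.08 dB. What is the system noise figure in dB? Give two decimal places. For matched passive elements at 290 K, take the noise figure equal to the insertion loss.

Convert to linear (a loss of L dB is a gain of −L dB): F_i = 10^(NF_i/10), G_i = 10^(G_i,dB/10)
  Stage 1: F_1 = 10^(0.306/10) = 1.073, G_1 = 10^(−0.306/10) = 0.9320
  Stage 2: F_2 = 10^(6.62/10) = 4.592, G_2 = 10^(−4.66/10) = 0.3420
  Stage 3: F_3 = 10^(6.08/10) = 4.055, G_3 = 10^(13.2/10) = 20.89
Friis cascade:
  F = 1.073 + (4.592 − 1)/0.9320 + (4.055 − 1)/0.3187 = 14.51
NF = 10 log₁₀(14.51) = 11.62 dB

11.62 dB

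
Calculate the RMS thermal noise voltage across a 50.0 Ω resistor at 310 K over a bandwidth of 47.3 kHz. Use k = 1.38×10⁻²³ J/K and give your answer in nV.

201 nV

V_n = √(4kTRB)
4kTRB = 4 × 1.38×10⁻²³ × 310 × 5.00×10¹ × 4.73×10⁴ = 4.05×10⁻¹⁴ V²
V_n = √(4.05×10⁻¹⁴) = 2.01×10⁻⁷ V = 201 nV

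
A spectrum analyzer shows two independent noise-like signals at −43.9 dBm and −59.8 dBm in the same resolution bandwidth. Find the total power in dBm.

Convert to linear, add, convert back:
P₁ = 4.07×10⁻⁸ W, P₂ = 1.05×10⁻⁹ W
P_tot = 4.18×10⁻⁸ W → 10 log₁₀(P_tot / 10⁻³) = −43.8 dBm

−43.8 dBm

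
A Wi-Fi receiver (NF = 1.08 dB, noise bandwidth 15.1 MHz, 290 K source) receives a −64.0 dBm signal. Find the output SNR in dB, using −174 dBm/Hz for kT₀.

37.1 dB

Noise floor: N = −174 + 10 log₁₀(B) + NF
10 log₁₀(1.51×10⁷) = 71.79 dB
N = −174 + 71.79 + 1.08 = −101.13 dBm
SNR = P_sig − N = −64.0 − (−101.13) = 37.13 dB → 37.1 dB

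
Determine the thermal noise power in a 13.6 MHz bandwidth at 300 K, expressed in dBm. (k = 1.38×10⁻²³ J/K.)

−102.5 dBm

P_n = kTB = 1.38×10⁻²³ × 300 × 1.36×10⁷ = 5.63×10⁻¹⁴ W
In dBm: 10 log₁₀(5.63×10⁻¹⁴ / 10⁻³) = −102.5 dBm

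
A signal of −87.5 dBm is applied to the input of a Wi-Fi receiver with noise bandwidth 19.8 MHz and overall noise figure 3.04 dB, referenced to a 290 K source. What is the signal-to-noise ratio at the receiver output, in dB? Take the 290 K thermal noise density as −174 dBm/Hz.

10.5 dB

Noise floor: N = −174 + 10 log₁₀(B) + NF
10 log₁₀(1.98×10⁷) = 72.97 dB
N = −174 + 72.97 + 3.04 = −97.99 dBm
SNR = P_sig − N = −87.5 − (−97.99) = 10.49 dB → 10.5 dB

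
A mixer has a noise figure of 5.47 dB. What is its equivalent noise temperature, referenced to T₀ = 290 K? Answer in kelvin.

F = 10^(5.47/10) = 3.52371
T_e = (F − 1)·T₀ = (3.52371 − 1) × 290 = 732 K

732 K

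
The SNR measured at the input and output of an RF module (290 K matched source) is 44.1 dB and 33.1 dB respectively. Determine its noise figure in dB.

NF (dB) = SNR_in(dB) − SNR_out(dB) when the source is at T₀
NF = 44.1 − 33.1 = 11.0 dB

11.0 dB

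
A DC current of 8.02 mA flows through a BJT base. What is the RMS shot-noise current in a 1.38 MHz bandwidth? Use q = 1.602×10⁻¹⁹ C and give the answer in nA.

59.5 nA

I_n = √(2qI·B)
2qI·B = 2 × 1.602×10⁻¹⁹ × 8.02×10⁻³ × 1.38×10⁶ = 3.55×10⁻¹⁵ A²
I_n = √(3.55×10⁻¹⁵) = 5.95×10⁻⁸ A = 59.5 nA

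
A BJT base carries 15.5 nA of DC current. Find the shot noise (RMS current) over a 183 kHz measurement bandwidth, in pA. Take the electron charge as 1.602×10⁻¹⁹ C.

30.1 pA

I_n = √(2qI·B)
2qI·B = 2 × 1.602×10⁻¹⁹ × 1.55×10⁻⁸ × 1.83×10⁵ = 9.09×10⁻²² A²
I_n = √(9.09×10⁻²²) = 3.01×10⁻¹¹ A = 30.1 pA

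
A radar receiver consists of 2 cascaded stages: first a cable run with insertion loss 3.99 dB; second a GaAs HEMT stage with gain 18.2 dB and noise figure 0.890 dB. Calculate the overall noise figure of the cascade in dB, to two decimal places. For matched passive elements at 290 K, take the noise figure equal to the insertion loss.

4.88 dB

Convert to linear (a loss of L dB is a gain of −L dB): F_i = 10^(NF_i/10), G_i = 10^(G_i,dB/10)
  Stage 1: F_1 = 10^(3.99/10) = 2.506, G_1 = 10^(−3.99/10) = 0.3990
  Stage 2: F_2 = 10^(0.890/10) = 1.227, G_2 = 10^(18.2/10) = 66.07
Friis cascade:
  F = 2.506 + (1.227 − 1)/0.3990 = 3.076
NF = 10 log₁₀(3.076) = 4.88 dB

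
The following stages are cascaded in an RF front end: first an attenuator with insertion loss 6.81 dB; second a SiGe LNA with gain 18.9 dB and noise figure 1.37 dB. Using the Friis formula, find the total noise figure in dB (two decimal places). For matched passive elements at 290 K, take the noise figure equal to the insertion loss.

Convert to linear (a loss of L dB is a gain of −L dB): F_i = 10^(NF_i/10), G_i = 10^(G_i,dB/10)
  Stage 1: F_1 = 10^(6.81/10) = 4.797, G_1 = 10^(−6.81/10) = 0.2084
  Stage 2: F_2 = 10^(1.37/10) = 1.371, G_2 = 10^(18.9/10) = 77.62
Friis cascade:
  F = 4.797 + (1.371 − 1)/0.2084 = 6.577
NF = 10 log₁₀(6.577) = 8.18 dB

8.18 dB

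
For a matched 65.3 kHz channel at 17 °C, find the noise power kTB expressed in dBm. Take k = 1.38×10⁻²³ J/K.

−125.8 dBm

T = 17 °C + 273.15 = 290.15 K
P_n = kTB = 1.38×10⁻²³ × 290.15 × 6.53×10⁴ = 2.61×10⁻¹⁶ W
In dBm: 10 log₁₀(2.61×10⁻¹⁶ / 10⁻³) = −125.8 dBm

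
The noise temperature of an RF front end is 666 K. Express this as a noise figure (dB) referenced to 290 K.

5.18 dB

F = 1 + T_e/T₀ = 1 + 666/290 = 3.29655
NF = 10 log₁₀(3.29655) = 5.18 dB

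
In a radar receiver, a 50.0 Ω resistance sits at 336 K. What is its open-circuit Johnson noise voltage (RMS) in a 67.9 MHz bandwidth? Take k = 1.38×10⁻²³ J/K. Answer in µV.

7.94 µV

V_n = √(4kTRB)
4kTRB = 4 × 1.38×10⁻²³ × 336 × 5.00×10¹ × 6.79×10⁷ = 6.30×10⁻¹¹ V²
V_n = √(6.30×10⁻¹¹) = 7.94×10⁻⁶ V = 7.94 µV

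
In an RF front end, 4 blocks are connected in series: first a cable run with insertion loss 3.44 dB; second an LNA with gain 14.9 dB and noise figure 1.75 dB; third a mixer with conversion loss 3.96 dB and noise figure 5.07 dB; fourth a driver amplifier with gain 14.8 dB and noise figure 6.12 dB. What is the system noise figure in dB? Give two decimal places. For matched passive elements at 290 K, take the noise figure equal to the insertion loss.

6.03 dB

Convert to linear (a loss of L dB is a gain of −L dB): F_i = 10^(NF_i/10), G_i = 10^(G_i,dB/10)
  Stage 1: F_1 = 10^(3.44/10) = 2.208, G_1 = 10^(−3.44/10) = 0.4529
  Stage 2: F_2 = 10^(1.75/10) = 1.496, G_2 = 10^(14.9/10) = 30.90
  Stage 3: F_3 = 10^(5.07/10) = 3.214, G_3 = 10^(−3.96/10) = 0.4018
  Stage 4: F_4 = 10^(6.12/10) = 4.093, G_4 = 10^(14.8/10) = 30.20
Friis cascade:
  F = 2.208 + (1.496 − 1)/0.4529 + (3.214 − 1)/14.00 + (4.093 − 1)/5.623 = 4.012
NF = 10 log₁₀(4.012) = 6.03 dB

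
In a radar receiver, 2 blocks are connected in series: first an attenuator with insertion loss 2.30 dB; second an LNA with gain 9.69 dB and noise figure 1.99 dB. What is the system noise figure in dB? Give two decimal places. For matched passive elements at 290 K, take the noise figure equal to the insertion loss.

Convert to linear (a loss of L dB is a gain of −L dB): F_i = 10^(NF_i/10), G_i = 10^(G_i,dB/10)
  Stage 1: F_1 = 10^(2.30/10) = 1.698, G_1 = 10^(−2.30/10) = 0.5888
  Stage 2: F_2 = 10^(1.99/10) = 1.581, G_2 = 10^(9.69/10) = 9.311
Friis cascade:
  F = 1.698 + (1.581 − 1)/0.5888 = 2.685
NF = 10 log₁₀(2.685) = 4.29 dB

4.29 dB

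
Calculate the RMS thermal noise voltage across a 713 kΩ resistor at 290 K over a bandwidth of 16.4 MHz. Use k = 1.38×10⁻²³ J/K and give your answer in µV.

V_n = √(4kTRB)
4kTRB = 4 × 1.38×10⁻²³ × 290 × 7.13×10⁵ × 1.64×10⁷ = 1.87×10⁻⁷ V²
V_n = √(1.87×10⁻⁷) = 4.33×10⁻⁴ V = 433 µV

433 µV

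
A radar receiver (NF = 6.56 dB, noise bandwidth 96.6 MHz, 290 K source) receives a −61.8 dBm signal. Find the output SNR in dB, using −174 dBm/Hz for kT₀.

Noise floor: N = −174 + 10 log₁₀(B) + NF
10 log₁₀(9.66×10⁷) = 79.85 dB
N = −174 + 79.85 + 6.56 = −87.59 dBm
SNR = P_sig − N = −61.8 − (−87.59) = 25.79 dB → 25.8 dB

25.8 dB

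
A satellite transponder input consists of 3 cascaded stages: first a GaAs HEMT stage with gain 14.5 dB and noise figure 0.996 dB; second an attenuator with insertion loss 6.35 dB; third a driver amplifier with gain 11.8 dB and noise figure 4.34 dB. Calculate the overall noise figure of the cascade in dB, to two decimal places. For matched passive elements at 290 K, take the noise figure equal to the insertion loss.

Convert to linear (a loss of L dB is a gain of −L dB): F_i = 10^(NF_i/10), G_i = 10^(G_i,dB/10)
  Stage 1: F_1 = 10^(0.996/10) = 1.258, G_1 = 10^(14.5/10) = 28.18
  Stage 2: F_2 = 10^(6.35/10) = 4.315, G_2 = 10^(−6.35/10) = 0.2317
  Stage 3: F_3 = 10^(4.34/10) = 2.716, G_3 = 10^(11.8/10) = 15.14
Friis cascade:
  F = 1.258 + (4.315 − 1)/28.18 + (2.716 − 1)/6.531 = 1.638
NF = 10 log₁₀(1.638) = 2.14 dB

2.14 dB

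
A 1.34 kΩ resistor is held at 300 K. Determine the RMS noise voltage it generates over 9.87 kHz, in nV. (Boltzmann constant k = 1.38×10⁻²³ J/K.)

V_n = √(4kTRB)
4kTRB = 4 × 1.38×10⁻²³ × 300 × 1.34×10³ × 9.87×10³ = 2.19×10⁻¹³ V²
V_n = √(2.19×10⁻¹³) = 4.68×10⁻⁷ V = 468 nV

468 nV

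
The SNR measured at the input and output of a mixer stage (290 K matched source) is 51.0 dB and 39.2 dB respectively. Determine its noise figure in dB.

11.8 dB

NF (dB) = SNR_in(dB) − SNR_out(dB) when the source is at T₀
NF = 51.0 − 39.2 = 11.8 dB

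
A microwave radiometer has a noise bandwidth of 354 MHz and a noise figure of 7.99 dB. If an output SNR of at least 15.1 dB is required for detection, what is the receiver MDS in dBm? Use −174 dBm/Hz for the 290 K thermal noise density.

−65.4 dBm

Sensitivity = −174 + 10 log₁₀(B) + NF + SNR_min
= −174 + 85.49 + 7.99 + 15.1
= −65.42 dBm → −65.4 dBm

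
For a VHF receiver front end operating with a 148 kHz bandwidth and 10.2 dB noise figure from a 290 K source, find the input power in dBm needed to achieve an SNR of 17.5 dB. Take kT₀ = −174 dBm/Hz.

Sensitivity = −174 + 10 log₁₀(B) + NF + SNR_min
= −174 + 51.7 + 10.2 + 17.5
= −94.6 dBm → −94.6 dBm

−94.6 dBm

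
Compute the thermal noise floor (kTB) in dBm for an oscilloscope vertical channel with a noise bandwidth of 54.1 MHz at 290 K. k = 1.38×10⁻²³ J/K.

P_n = kTB = 1.38×10⁻²³ × 290 × 5.41×10⁷ = 2.17×10⁻¹³ W
In dBm: 10 log₁₀(2.17×10⁻¹³ / 10⁻³) = −96.6 dBm

−96.6 dBm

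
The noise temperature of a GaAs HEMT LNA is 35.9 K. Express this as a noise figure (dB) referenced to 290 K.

0.507 dB

F = 1 + T_e/T₀ = 1 + 35.9/290 = 1.12379
NF = 10 log₁₀(1.12379) = 0.507 dB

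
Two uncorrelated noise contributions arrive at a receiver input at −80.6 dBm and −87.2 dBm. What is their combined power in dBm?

−79.7 dBm

Convert to linear, add, convert back:
P₁ = 8.71×10⁻¹² W, P₂ = 1.91×10⁻¹² W
P_tot = 1.06×10⁻¹¹ W → 10 log₁₀(P_tot / 10⁻³) = −79.7 dBm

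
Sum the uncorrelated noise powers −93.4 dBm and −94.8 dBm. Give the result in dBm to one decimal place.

Convert to linear, add, convert back:
P₁ = 4.57×10⁻¹³ W, P₂ = 3.31×10⁻¹³ W
P_tot = 7.88×10⁻¹³ W → 10 log₁₀(P_tot / 10⁻³) = −91.0 dBm

−91.0 dBm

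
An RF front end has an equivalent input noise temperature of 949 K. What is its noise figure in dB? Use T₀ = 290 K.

F = 1 + T_e/T₀ = 1 + 949/290 = 4.27241
NF = 10 log₁₀(4.27241) = 6.31 dB

6.31 dB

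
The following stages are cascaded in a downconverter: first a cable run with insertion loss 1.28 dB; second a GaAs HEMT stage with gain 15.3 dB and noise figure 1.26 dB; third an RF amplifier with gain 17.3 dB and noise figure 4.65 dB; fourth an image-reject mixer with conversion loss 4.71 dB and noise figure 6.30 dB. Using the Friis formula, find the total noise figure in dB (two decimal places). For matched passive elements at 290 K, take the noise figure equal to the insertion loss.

2.73 dB

Convert to linear (a loss of L dB is a gain of −L dB): F_i = 10^(NF_i/10), G_i = 10^(G_i,dB/10)
  Stage 1: F_1 = 10^(1.28/10) = 1.343, G_1 = 10^(−1.28/10) = 0.7447
  Stage 2: F_2 = 10^(1.26/10) = 1.337, G_2 = 10^(15.3/10) = 33.88
  Stage 3: F_3 = 10^(4.65/10) = 2.917, G_3 = 10^(17.3/10) = 53.70
  Stage 4: F_4 = 10^(6.30/10) = 4.266, G_4 = 10^(−4.71/10) = 0.3381
Friis cascade:
  F = 1.343 + (1.337 − 1)/0.7447 + (2.917 − 1)/25.23 + (4.266 − 1)/1355 = 1.873
NF = 10 log₁₀(1.873) = 2.73 dB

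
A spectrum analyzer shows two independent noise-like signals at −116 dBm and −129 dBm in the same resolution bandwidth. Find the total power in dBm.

Convert to linear, add, convert back:
P₁ = 2.51×10⁻¹⁵ W, P₂ = 1.26×10⁻¹⁶ W
P_tot = 2.64×10⁻¹⁵ W → 10 log₁₀(P_tot / 10⁻³) = −115.8 dBm

−115.8 dBm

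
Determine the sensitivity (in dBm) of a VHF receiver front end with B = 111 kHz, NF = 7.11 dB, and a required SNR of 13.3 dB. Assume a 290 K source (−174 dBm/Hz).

−103.1 dBm

Sensitivity = −174 + 10 log₁₀(B) + NF + SNR_min
= −174 + 50.45 + 7.11 + 13.3
= −103.14 dBm → −103.1 dBm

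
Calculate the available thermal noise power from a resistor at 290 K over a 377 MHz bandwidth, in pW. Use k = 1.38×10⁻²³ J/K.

P_n = kTB = 1.38×10⁻²³ × 290 × 3.77×10⁸ = 1.51×10⁻¹² W = 1.51 pW

1.51 pW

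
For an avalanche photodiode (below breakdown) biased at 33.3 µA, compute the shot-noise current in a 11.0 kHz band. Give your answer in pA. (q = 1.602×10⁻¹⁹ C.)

I_n = √(2qI·B)
2qI·B = 2 × 1.602×10⁻¹⁹ × 3.33×10⁻⁵ × 1.10×10⁴ = 1.17×10⁻¹⁹ A²
I_n = √(1.17×10⁻¹⁹) = 3.43×10⁻¹⁰ A = 343 pA

343 pA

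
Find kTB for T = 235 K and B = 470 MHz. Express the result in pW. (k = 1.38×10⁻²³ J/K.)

1.52 pW

P_n = kTB = 1.38×10⁻²³ × 235 × 4.70×10⁸ = 1.52×10⁻¹² W = 1.52 pW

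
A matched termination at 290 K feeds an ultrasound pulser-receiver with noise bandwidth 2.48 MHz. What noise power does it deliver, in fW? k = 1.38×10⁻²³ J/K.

9.92 fW

P_n = kTB = 1.38×10⁻²³ × 290 × 2.48×10⁶ = 9.92×10⁻¹⁵ W = 9.92 fW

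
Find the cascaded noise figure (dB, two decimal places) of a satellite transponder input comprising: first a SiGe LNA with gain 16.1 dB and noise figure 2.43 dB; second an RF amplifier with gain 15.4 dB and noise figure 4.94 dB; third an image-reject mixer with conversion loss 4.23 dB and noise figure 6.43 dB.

Convert to linear (a loss of L dB is a gain of −L dB): F_i = 10^(NF_i/10), G_i = 10^(G_i,dB/10)
  Stage 1: F_1 = 10^(2.43/10) = 1.750, G_1 = 10^(16.1/10) = 40.74
  Stage 2: F_2 = 10^(4.94/10) = 3.119, G_2 = 10^(15.4/10) = 34.67
  Stage 3: F_3 = 10^(6.43/10) = 4.395, G_3 = 10^(−4.23/10) = 0.3776
Friis cascade:
  F = 1.750 + (3.119 − 1)/40.74 + (4.395 − 1)/1413 = 1.804
NF = 10 log₁₀(1.804) = 2.56 dB

2.56 dB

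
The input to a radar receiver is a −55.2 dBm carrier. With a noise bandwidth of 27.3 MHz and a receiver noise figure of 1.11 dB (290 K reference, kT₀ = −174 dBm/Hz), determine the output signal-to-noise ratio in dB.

Noise floor: N = −174 + 10 log₁₀(B) + NF
10 log₁₀(2.73×10⁷) = 74.36 dB
N = −174 + 74.36 + 1.11 = −98.53 dBm
SNR = P_sig − N = −55.2 − (−98.53) = 43.33 dB → 43.3 dB

43.3 dB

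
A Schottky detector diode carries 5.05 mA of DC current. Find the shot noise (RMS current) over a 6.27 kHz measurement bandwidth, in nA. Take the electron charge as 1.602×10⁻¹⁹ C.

I_n = √(2qI·B)
2qI·B = 2 × 1.602×10⁻¹⁹ × 5.05×10⁻³ × 6.27×10³ = 1.01×10⁻¹⁷ A²
I_n = √(1.01×10⁻¹⁷) = 3.19×10⁻⁹ A = 3.19 nA

3.19 nA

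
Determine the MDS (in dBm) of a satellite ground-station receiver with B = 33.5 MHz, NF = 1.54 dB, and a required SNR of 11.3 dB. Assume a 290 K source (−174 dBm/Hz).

−85.9 dBm

Sensitivity = −174 + 10 log₁₀(B) + NF + SNR_min
= −174 + 75.25 + 1.54 + 11.3
= −85.91 dBm → −85.9 dBm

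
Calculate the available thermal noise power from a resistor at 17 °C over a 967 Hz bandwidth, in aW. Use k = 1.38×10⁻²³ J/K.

T = 17 °C + 273.15 = 290.15 K
P_n = kTB = 1.38×10⁻²³ × 290.15 × 9.67×10² = 3.87×10⁻¹⁸ W = 3.87 aW

3.87 aW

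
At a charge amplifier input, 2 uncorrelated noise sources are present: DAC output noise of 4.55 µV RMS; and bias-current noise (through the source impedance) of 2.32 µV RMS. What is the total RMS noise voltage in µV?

5.11 µV

Uncorrelated sources add in power (mean-square): V_tot = √(ΣV_i²)
V_tot = √[(4.55×10⁻⁶)² + (2.32×10⁻⁶)²] = 5.11×10⁻⁶ V = 5.11 µV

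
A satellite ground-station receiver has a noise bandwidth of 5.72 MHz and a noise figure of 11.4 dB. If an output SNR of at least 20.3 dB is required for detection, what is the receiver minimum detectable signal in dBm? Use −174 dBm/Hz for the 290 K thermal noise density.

−74.7 dBm

Sensitivity = −174 + 10 log₁₀(B) + NF + SNR_min
= −174 + 67.57 + 11.4 + 20.3
= −74.73 dBm → −74.7 dBm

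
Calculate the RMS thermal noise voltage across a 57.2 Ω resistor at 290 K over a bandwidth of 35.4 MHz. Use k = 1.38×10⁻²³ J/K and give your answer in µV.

V_n = √(4kTRB)
4kTRB = 4 × 1.38×10⁻²³ × 290 × 5.72×10¹ × 3.54×10⁷ = 3.24×10⁻¹¹ V²
V_n = √(3.24×10⁻¹¹) = 5.69×10⁻⁶ V = 5.69 µV

5.69 µV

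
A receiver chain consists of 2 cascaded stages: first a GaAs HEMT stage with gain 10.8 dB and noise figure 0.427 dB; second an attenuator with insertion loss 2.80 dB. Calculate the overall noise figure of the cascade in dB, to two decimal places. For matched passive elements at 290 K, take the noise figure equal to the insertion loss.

0.71 dB

Convert to linear (a loss of L dB is a gain of −L dB): F_i = 10^(NF_i/10), G_i = 10^(G_i,dB/10)
  Stage 1: F_1 = 10^(0.427/10) = 1.103, G_1 = 10^(10.8/10) = 12.02
  Stage 2: F_2 = 10^(2.80/10) = 1.905, G_2 = 10^(−2.80/10) = 0.5248
Friis cascade:
  F = 1.103 + (1.905 − 1)/12.02 = 1.179
NF = 10 log₁₀(1.179) = 0.71 dB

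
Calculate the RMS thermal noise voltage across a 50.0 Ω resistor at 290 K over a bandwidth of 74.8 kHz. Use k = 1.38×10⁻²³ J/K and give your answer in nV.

V_n = √(4kTRB)
4kTRB = 4 × 1.38×10⁻²³ × 290 × 5.00×10¹ × 7.48×10⁴ = 5.99×10⁻¹⁴ V²
V_n = √(5.99×10⁻¹⁴) = 2.45×10⁻⁷ V = 245 nV

245 nV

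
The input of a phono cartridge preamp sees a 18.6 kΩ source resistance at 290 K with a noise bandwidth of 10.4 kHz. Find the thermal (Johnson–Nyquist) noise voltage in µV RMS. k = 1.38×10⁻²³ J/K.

1.76 µV

V_n = √(4kTRB)
4kTRB = 4 × 1.38×10⁻²³ × 290 × 1.86×10⁴ × 1.04×10⁴ = 3.10×10⁻¹² V²
V_n = √(3.10×10⁻¹²) = 1.76×10⁻⁶ V = 1.76 µV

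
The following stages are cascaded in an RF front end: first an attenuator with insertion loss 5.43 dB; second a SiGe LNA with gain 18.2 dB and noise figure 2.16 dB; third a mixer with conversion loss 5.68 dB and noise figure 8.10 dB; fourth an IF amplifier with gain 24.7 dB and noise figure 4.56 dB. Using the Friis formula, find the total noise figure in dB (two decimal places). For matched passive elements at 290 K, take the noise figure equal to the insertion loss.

Convert to linear (a loss of L dB is a gain of −L dB): F_i = 10^(NF_i/10), G_i = 10^(G_i,dB/10)
  Stage 1: F_1 = 10^(5.43/10) = 3.491, G_1 = 10^(−5.43/10) = 0.2864
  Stage 2: F_2 = 10^(2.16/10) = 1.644, G_2 = 10^(18.2/10) = 66.07
  Stage 3: F_3 = 10^(8.10/10) = 6.457, G_3 = 10^(−5.68/10) = 0.2704
  Stage 4: F_4 = 10^(4.56/10) = 2.858, G_4 = 10^(24.7/10) = 295.1
Friis cascade:
  F = 3.491 + (1.644 − 1)/0.2864 + (6.457 − 1)/18.92 + (2.858 − 1)/5.117 = 6.393
NF = 10 log₁₀(6.393) = 8.06 dB

8.06 dB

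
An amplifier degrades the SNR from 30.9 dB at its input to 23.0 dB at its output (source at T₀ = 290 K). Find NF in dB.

NF (dB) = SNR_in(dB) − SNR_out(dB) when the source is at T₀
NF = 30.9 − 23.0 = 7.9 dB

7.9 dB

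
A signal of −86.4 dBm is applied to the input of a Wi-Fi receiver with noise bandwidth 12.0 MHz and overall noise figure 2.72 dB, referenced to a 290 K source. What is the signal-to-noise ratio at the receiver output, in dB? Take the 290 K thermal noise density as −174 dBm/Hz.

Noise floor: N = −174 + 10 log₁₀(B) + NF
10 log₁₀(1.20×10⁷) = 70.79 dB
N = −174 + 70.79 + 2.72 = −100.49 dBm
SNR = P_sig − N = −86.4 − (−100.49) = 14.09 dB → 14.1 dB

14.1 dB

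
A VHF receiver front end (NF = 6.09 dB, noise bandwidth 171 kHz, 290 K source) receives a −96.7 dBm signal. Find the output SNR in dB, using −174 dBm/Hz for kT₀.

Noise floor: N = −174 + 10 log₁₀(B) + NF
10 log₁₀(1.71×10⁵) = 52.33 dB
N = −174 + 52.33 + 6.09 = −115.58 dBm
SNR = P_sig − N = −96.7 − (−115.58) = 18.88 dB → 18.9 dB

18.9 dB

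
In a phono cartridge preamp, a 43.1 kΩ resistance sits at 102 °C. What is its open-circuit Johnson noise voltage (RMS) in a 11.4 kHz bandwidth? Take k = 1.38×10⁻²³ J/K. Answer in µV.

3.19 µV

T = 102 °C + 273.15 = 375.15 K
V_n = √(4kTRB)
4kTRB = 4 × 1.38×10⁻²³ × 375.15 × 4.31×10⁴ × 1.14×10⁴ = 1.02×10⁻¹¹ V²
V_n = √(1.02×10⁻¹¹) = 3.19×10⁻⁶ V = 3.19 µV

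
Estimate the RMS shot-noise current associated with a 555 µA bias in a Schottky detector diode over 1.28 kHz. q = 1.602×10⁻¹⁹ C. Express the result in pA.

477 pA

I_n = √(2qI·B)
2qI·B = 2 × 1.602×10⁻¹⁹ × 5.55×10⁻⁴ × 1.28×10³ = 2.28×10⁻¹⁹ A²
I_n = √(2.28×10⁻¹⁹) = 4.77×10⁻¹⁰ A = 477 pA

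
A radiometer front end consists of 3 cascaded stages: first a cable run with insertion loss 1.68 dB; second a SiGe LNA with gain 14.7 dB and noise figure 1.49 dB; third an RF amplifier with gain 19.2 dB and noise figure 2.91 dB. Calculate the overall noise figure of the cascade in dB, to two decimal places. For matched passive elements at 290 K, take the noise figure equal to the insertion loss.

3.27 dB

Convert to linear (a loss of L dB is a gain of −L dB): F_i = 10^(NF_i/10), G_i = 10^(G_i,dB/10)
  Stage 1: F_1 = 10^(1.68/10) = 1.472, G_1 = 10^(−1.68/10) = 0.6792
  Stage 2: F_2 = 10^(1.49/10) = 1.409, G_2 = 10^(14.7/10) = 29.51
  Stage 3: F_3 = 10^(2.91/10) = 1.954, G_3 = 10^(19.2/10) = 83.18
Friis cascade:
  F = 1.472 + (1.409 − 1)/0.6792 + (1.954 − 1)/20.04 = 2.123
NF = 10 log₁₀(2.123) = 3.27 dB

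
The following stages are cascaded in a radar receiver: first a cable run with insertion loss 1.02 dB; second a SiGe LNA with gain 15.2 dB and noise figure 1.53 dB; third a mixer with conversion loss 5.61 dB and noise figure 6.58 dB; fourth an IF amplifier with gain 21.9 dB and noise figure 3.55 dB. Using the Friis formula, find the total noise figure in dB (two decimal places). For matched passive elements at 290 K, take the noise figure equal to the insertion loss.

Convert to linear (a loss of L dB is a gain of −L dB): F_i = 10^(NF_i/10), G_i = 10^(G_i,dB/10)
  Stage 1: F_1 = 10^(1.02/10) = 1.265, G_1 = 10^(−1.02/10) = 0.7907
  Stage 2: F_2 = 10^(1.53/10) = 1.422, G_2 = 10^(15.2/10) = 33.11
  Stage 3: F_3 = 10^(6.58/10) = 4.550, G_3 = 10^(−5.61/10) = 0.2748
  Stage 4: F_4 = 10^(3.55/10) = 2.265, G_4 = 10^(21.9/10) = 154.9
Friis cascade:
  F = 1.265 + (1.422 − 1)/0.7907 + (4.550 − 1)/26.18 + (2.265 − 1)/7.194 = 2.110
NF = 10 log₁₀(2.110) = 3.24 dB

3.24 dB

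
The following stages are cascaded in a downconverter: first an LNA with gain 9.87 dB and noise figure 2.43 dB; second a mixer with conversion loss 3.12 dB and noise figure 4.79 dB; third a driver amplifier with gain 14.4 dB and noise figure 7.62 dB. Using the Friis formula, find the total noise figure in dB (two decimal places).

Convert to linear (a loss of L dB is a gain of −L dB): F_i = 10^(NF_i/10), G_i = 10^(G_i,dB/10)
  Stage 1: F_1 = 10^(2.43/10) = 1.750, G_1 = 10^(9.87/10) = 9.705
  Stage 2: F_2 = 10^(4.79/10) = 3.013, G_2 = 10^(−3.12/10) = 0.4875
  Stage 3: F_3 = 10^(7.62/10) = 5.781, G_3 = 10^(14.4/10) = 27.54
Friis cascade:
  F = 1.750 + (3.013 − 1)/9.705 + (5.781 − 1)/4.732 = 2.968
NF = 10 log₁₀(2.968) = 4.72 dB

4.72 dB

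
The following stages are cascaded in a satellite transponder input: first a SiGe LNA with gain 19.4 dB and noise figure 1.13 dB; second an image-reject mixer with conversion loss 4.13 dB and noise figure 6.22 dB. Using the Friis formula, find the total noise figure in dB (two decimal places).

1.25 dB

Convert to linear (a loss of L dB is a gain of −L dB): F_i = 10^(NF_i/10), G_i = 10^(G_i,dB/10)
  Stage 1: F_1 = 10^(1.13/10) = 1.297, G_1 = 10^(19.4/10) = 87.10
  Stage 2: F_2 = 10^(6.22/10) = 4.188, G_2 = 10^(−4.13/10) = 0.3864
Friis cascade:
  F = 1.297 + (4.188 − 1)/87.10 = 1.334
NF = 10 log₁₀(1.334) = 1.25 dB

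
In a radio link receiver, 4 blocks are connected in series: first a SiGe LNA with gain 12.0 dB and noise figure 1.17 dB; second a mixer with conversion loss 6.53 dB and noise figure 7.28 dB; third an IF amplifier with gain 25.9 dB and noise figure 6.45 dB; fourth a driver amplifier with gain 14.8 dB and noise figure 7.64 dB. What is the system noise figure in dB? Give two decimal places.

4.08 dB

Convert to linear (a loss of L dB is a gain of −L dB): F_i = 10^(NF_i/10), G_i = 10^(G_i,dB/10)
  Stage 1: F_1 = 10^(1.17/10) = 1.309, G_1 = 10^(12.0/10) = 15.85
  Stage 2: F_2 = 10^(7.28/10) = 5.346, G_2 = 10^(−6.53/10) = 0.2223
  Stage 3: F_3 = 10^(6.45/10) = 4.416, G_3 = 10^(25.9/10) = 389.0
  Stage 4: F_4 = 10^(7.64/10) = 5.808, G_4 = 10^(14.8/10) = 30.20
Friis cascade:
  F = 1.309 + (5.346 − 1)/15.85 + (4.416 − 1)/3.524 + (5.808 − 1)/1371 = 2.556
NF = 10 log₁₀(2.556) = 4.08 dB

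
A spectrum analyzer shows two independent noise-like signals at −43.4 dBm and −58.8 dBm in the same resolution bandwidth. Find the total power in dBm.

Convert to linear, add, convert back:
P₁ = 4.57×10⁻⁸ W, P₂ = 1.32×10⁻⁹ W
P_tot = 4.70×10⁻⁸ W → 10 log₁₀(P_tot / 10⁻³) = −43.3 dBm

−43.3 dBm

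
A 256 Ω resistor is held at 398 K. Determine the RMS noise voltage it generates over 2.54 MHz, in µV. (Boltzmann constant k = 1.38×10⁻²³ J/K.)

V_n = √(4kTRB)
4kTRB = 4 × 1.38×10⁻²³ × 398 × 2.56×10² × 2.54×10⁶ = 1.43×10⁻¹¹ V²
V_n = √(1.43×10⁻¹¹) = 3.78×10⁻⁶ V = 3.78 µV

3.78 µV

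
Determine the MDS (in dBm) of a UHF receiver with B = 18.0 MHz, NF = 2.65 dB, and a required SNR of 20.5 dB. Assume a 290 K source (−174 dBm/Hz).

−78.3 dBm

Sensitivity = −174 + 10 log₁₀(B) + NF + SNR_min
= −174 + 72.55 + 2.65 + 20.5
= −78.30 dBm → −78.3 dBm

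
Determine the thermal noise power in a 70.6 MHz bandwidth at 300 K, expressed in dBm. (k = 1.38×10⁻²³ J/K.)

−95.3 dBm

P_n = kTB = 1.38×10⁻²³ × 300 × 7.06×10⁷ = 2.92×10⁻¹³ W
In dBm: 10 log₁₀(2.92×10⁻¹³ / 10⁻³) = −95.3 dBm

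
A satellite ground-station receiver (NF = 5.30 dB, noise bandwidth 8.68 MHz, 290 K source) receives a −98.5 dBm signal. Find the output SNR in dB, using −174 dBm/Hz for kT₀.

0.8 dB

Noise floor: N = −174 + 10 log₁₀(B) + NF
10 log₁₀(8.68×10⁶) = 69.39 dB
N = −174 + 69.39 + 5.30 = −99.31 dBm
SNR = P_sig − N = −98.5 − (−99.31) = 0.81 dB → 0.8 dB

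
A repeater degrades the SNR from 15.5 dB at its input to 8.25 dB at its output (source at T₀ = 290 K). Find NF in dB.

7.25 dB

NF (dB) = SNR_in(dB) − SNR_out(dB) when the source is at T₀
NF = 15.5 − 8.25 = 7.25 dB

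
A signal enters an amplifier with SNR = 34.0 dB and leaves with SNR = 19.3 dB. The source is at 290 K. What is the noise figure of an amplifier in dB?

NF (dB) = SNR_in(dB) − SNR_out(dB) when the source is at T₀
NF = 34.0 − 19.3 = 14.7 dB

14.7 dB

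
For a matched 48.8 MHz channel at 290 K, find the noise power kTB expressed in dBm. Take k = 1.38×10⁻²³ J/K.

−97.1 dBm

P_n = kTB = 1.38×10⁻²³ × 290 × 4.88×10⁷ = 1.95×10⁻¹³ W
In dBm: 10 log₁₀(1.95×10⁻¹³ / 10⁻³) = −97.1 dBm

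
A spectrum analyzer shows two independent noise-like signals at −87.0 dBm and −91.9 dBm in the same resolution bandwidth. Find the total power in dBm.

Convert to linear, add, convert back:
P₁ = 2.00×10⁻¹² W, P₂ = 6.46×10⁻¹³ W
P_tot = 2.64×10⁻¹² W → 10 log₁₀(P_tot / 10⁻³) = −85.8 dBm

−85.8 dBm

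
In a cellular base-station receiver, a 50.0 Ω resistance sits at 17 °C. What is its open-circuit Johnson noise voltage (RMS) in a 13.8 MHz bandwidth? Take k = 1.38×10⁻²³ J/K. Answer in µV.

T = 17 °C + 273.15 = 290.15 K
V_n = √(4kTRB)
4kTRB = 4 × 1.38×10⁻²³ × 290.15 × 5.00×10¹ × 1.38×10⁷ = 1.11×10⁻¹¹ V²
V_n = √(1.11×10⁻¹¹) = 3.32×10⁻⁶ V = 3.32 µV

3.32 µV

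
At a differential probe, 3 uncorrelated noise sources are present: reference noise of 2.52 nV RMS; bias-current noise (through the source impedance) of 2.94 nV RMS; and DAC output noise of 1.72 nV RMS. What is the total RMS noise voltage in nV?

Uncorrelated sources add in power (mean-square): V_tot = √(ΣV_i²)
V_tot = √[(2.52×10⁻⁹)² + (2.94×10⁻⁹)² + (1.72×10⁻⁹)²] = 4.24×10⁻⁹ V = 4.24 nV

4.24 nV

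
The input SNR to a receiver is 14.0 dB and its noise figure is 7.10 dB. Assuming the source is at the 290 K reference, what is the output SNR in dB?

By definition F = SNR_in/SNR_out, so in dB: SNR_out = SNR_in − NF
SNR_out = 14.0 − 7.10 = 6.90 dB

6.90 dB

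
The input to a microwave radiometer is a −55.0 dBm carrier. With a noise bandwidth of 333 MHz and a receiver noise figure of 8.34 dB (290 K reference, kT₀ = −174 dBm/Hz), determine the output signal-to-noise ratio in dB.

Noise floor: N = −174 + 10 log₁₀(B) + NF
10 log₁₀(3.33×10⁸) = 85.22 dB
N = −174 + 85.22 + 8.34 = −80.44 dBm
SNR = P_sig − N = −55.0 − (−80.44) = 25.44 dB → 25.4 dB

25.4 dB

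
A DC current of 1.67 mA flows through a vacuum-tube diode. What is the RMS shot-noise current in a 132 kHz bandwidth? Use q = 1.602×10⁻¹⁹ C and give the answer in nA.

8.40 nA

I_n = √(2qI·B)
2qI·B = 2 × 1.602×10⁻¹⁹ × 1.67×10⁻³ × 1.32×10⁵ = 7.06×10⁻¹⁷ A²
I_n = √(7.06×10⁻¹⁷) = 8.40×10⁻⁹ A = 8.40 nA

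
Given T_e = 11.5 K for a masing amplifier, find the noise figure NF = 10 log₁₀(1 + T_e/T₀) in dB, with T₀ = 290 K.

F = 1 + T_e/T₀ = 1 + 11.5/290 = 1.03966
NF = 10 log₁₀(1.03966) = 0.169 dB

0.169 dB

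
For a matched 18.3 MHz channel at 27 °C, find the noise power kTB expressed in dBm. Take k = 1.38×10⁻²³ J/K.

−101.2 dBm

T = 27 °C + 273.15 = 300.15 K
P_n = kTB = 1.38×10⁻²³ × 300.15 × 1.83×10⁷ = 7.58×10⁻¹⁴ W
In dBm: 10 log₁₀(7.58×10⁻¹⁴ / 10⁻³) = −101.2 dBm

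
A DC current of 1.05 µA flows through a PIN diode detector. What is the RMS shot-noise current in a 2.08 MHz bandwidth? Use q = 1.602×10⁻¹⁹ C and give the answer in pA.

837 pA

I_n = √(2qI·B)
2qI·B = 2 × 1.602×10⁻¹⁹ × 1.05×10⁻⁶ × 2.08×10⁶ = 7.00×10⁻¹⁹ A²
I_n = √(7.00×10⁻¹⁹) = 8.37×10⁻¹⁰ A = 837 pA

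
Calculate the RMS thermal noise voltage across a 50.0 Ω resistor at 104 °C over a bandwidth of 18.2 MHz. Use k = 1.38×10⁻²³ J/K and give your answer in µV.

4.35 µV

T = 104 °C + 273.15 = 377.15 K
V_n = √(4kTRB)
4kTRB = 4 × 1.38×10⁻²³ × 377.15 × 5.00×10¹ × 1.82×10⁷ = 1.89×10⁻¹¹ V²
V_n = √(1.89×10⁻¹¹) = 4.35×10⁻⁶ V = 4.35 µV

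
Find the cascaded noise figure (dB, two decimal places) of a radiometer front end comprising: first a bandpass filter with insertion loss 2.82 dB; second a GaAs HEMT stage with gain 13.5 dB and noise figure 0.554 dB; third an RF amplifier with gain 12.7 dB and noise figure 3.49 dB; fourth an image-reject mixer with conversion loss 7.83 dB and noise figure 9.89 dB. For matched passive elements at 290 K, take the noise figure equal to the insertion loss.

Convert to linear (a loss of L dB is a gain of −L dB): F_i = 10^(NF_i/10), G_i = 10^(G_i,dB/10)
  Stage 1: F_1 = 10^(2.82/10) = 1.914, G_1 = 10^(−2.82/10) = 0.5224
  Stage 2: F_2 = 10^(0.554/10) = 1.136, G_2 = 10^(13.5/10) = 22.39
  Stage 3: F_3 = 10^(3.49/10) = 2.234, G_3 = 10^(12.7/10) = 18.62
  Stage 4: F_4 = 10^(9.89/10) = 9.750, G_4 = 10^(−7.83/10) = 0.1648
Friis cascade:
  F = 1.914 + (1.136 − 1)/0.5224 + (2.234 − 1)/11.69 + (9.750 − 1)/217.8 = 2.320
NF = 10 log₁₀(2.320) = 3.66 dB

3.66 dB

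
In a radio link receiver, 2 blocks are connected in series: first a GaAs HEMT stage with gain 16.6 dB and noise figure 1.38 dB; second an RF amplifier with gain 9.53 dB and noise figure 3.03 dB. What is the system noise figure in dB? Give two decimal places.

Convert to linear (a loss of L dB is a gain of −L dB): F_i = 10^(NF_i/10), G_i = 10^(G_i,dB/10)
  Stage 1: F_1 = 10^(1.38/10) = 1.374, G_1 = 10^(16.6/10) = 45.71
  Stage 2: F_2 = 10^(3.03/10) = 2.009, G_2 = 10^(9.53/10) = 8.974
Friis cascade:
  F = 1.374 + (2.009 − 1)/45.71 = 1.396
NF = 10 log₁₀(1.396) = 1.45 dB

1.45 dB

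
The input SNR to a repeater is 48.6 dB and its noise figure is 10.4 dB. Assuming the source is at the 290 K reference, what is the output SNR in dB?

38.2 dB

By definition F = SNR_in/SNR_out, so in dB: SNR_out = SNR_in − NF
SNR_out = 48.6 − 10.4 = 38.2 dB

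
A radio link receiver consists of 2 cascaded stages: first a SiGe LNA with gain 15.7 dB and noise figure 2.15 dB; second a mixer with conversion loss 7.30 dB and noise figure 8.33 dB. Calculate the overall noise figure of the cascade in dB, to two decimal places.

Convert to linear (a loss of L dB is a gain of −L dB): F_i = 10^(NF_i/10), G_i = 10^(G_i,dB/10)
  Stage 1: F_1 = 10^(2.15/10) = 1.641, G_1 = 10^(15.7/10) = 37.15
  Stage 2: F_2 = 10^(8.33/10) = 6.808, G_2 = 10^(−7.30/10) = 0.1862
Friis cascade:
  F = 1.641 + (6.808 − 1)/37.15 = 1.797
NF = 10 log₁₀(1.797) = 2.55 dB

2.55 dB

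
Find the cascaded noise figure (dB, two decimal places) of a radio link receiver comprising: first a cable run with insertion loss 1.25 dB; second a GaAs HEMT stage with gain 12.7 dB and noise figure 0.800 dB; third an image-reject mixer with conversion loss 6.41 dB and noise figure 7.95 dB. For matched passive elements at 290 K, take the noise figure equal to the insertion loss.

Convert to linear (a loss of L dB is a gain of −L dB): F_i = 10^(NF_i/10), G_i = 10^(G_i,dB/10)
  Stage 1: F_1 = 10^(1.25/10) = 1.334, G_1 = 10^(−1.25/10) = 0.7499
  Stage 2: F_2 = 10^(0.800/10) = 1.202, G_2 = 10^(12.7/10) = 18.62
  Stage 3: F_3 = 10^(7.95/10) = 6.237, G_3 = 10^(−6.41/10) = 0.2286
Friis cascade:
  F = 1.334 + (1.202 − 1)/0.7499 + (6.237 − 1)/13.96 = 1.978
NF = 10 log₁₀(1.978) = 2.96 dB

2.96 dB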